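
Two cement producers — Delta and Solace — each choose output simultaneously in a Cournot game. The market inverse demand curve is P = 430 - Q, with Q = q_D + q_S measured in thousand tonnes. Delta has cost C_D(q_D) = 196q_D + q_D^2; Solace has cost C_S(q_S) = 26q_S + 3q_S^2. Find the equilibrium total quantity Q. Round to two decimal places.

Delta's profit: π_D = (430 - Q)q_D - (196q_D + q_D²). Setting ∂π_D/∂q_D = 0: 234 - 4q_D - (q_S) = 0.
Solace's profit: π_S = (430 - Q)q_S - (26q_S + 3q_S²). Setting ∂π_S/∂q_S = 0: 404 - 8q_S - (q_D) = 0.
Rearranging gives the reaction functions q_D = (234 - q_S)/4 and q_S = (404 - q_D)/8.
Substituting one into the other gives q_D = 1468/31 and q_S = 1382/31.
Total output Q = 1468/31 + 1382/31 = 91.9355.

91.94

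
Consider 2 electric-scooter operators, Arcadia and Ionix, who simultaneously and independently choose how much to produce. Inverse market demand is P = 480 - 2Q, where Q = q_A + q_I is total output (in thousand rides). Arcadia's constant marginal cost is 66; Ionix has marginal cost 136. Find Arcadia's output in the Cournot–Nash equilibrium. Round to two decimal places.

80.67

Arcadia's profit: π_A = (480 - 2Q)q_A - (66q_A). Setting ∂π_A/∂q_A = 0: 414 - 4q_A - 2(q_I) = 0.
Ionix's first-order condition: 344 - 4q_I - 2(q_A) = 0.
Rearranging gives the reaction functions q_A = (414 - 2q_I)/4 and q_I = (344 - 2q_A)/4.
Solving the pair: q_A = 242/3, q_I = 137/3.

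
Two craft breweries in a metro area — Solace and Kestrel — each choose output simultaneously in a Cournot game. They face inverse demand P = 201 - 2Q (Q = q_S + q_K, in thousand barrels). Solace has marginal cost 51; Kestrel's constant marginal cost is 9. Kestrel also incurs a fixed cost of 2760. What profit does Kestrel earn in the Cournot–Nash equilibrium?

Solace's profit: π_S = (201 - 2Q)q_S - (51q_S). Setting ∂π_S/∂q_S = 0: 150 - 4q_S - 2(q_K) = 0.
Kestrel's profit: π_K = (201 - 2Q)q_K - (9q_K). Setting ∂π_K/∂q_K = 0: 192 - 4q_K - 2(q_S) = 0.
So q_S = (150 - 2q_K)/4 and q_K = (192 - 2q_S)/4.
Substituting one into the other gives q_S = 18 and q_K = 39.
Price P = 201 - 2·57 = 87.
Kestrel's profit: (87 - 9)·39 - 2760 = 282.

282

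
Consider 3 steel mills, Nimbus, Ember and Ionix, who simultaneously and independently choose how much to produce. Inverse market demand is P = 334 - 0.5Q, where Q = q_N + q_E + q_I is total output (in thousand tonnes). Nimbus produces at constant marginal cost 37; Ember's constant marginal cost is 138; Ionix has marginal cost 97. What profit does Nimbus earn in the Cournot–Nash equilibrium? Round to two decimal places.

26220.50

Nimbus's profit: π_N = (334 - 0.5Q)q_N - (37q_N). Setting ∂π_N/∂q_N = 0: 297 - q_N - (1/2)(q_E + q_I) = 0.
Ember's profit: π_E = (334 - 0.5Q)q_E - (138q_E). Setting ∂π_E/∂q_E = 0: 196 - q_E - (1/2)(q_N + q_I) = 0.
Ionix's profit: π_I = (334 - 0.5Q)q_I - (97q_I). Setting ∂π_I/∂q_I = 0: 237 - q_I - (1/2)(q_N + q_E) = 0.
Adding the 3 first-order conditions: 730 − 2Q = 0, so Q = 365.
Back-substituting: q_N = (297 − 365/2)/(1/2) = 229, q_E = (196 − 365/2)/(1/2) = 27, q_I = (237 − 365/2)/(1/2) = 109.
Price P = 334 - (1/2)·365 = 303/2.
Nimbus's profit: (303/2 - 37)·229 = 26220.5000.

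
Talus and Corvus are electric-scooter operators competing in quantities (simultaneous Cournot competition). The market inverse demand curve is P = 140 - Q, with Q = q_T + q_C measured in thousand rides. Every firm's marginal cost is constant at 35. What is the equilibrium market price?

70

Each firm earns π_i = (140 - Q)q_i - 35q_i.
First-order condition (treating rivals' output as given): 105 - 2q_i - q_j = 0.
By symmetry each firm produces the same amount; substituting q_j = q_i yields q_i = 105/3 = 35.
Total output Q = 70, so price P = 140 - 70 = 70.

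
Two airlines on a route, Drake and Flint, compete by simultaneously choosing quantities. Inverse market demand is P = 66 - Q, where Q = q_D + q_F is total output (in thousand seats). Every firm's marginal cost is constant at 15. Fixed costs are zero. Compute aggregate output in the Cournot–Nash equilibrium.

Each firm earns π_i = (66 - Q)q_i - 15q_i.
Setting ∂π_i/∂q_i = 0 with rivals' quantities fixed: 51 - 2q_i - q_j = 0.
By symmetry each firm produces the same amount; substituting q_j = q_i yields q_i = 51/3 = 17.
Total output Q = 17 + 17 = 34.

34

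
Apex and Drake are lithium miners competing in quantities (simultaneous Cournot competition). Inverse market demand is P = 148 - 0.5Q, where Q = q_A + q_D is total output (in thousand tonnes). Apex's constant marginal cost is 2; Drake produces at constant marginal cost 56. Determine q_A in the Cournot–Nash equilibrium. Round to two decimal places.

133.33

Apex's profit: π_A = (148 - 0.5Q)q_A - (2q_A). Setting ∂π_A/∂q_A = 0: 146 - q_A - (1/2)(q_D) = 0.
Drake's first-order condition: 92 - q_D - (1/2)(q_A) = 0.
So q_A = (146 - (1/2)q_D) and q_D = (92 - (1/2)q_A).
Solving the pair: q_A = 400/3, q_D = 76/3.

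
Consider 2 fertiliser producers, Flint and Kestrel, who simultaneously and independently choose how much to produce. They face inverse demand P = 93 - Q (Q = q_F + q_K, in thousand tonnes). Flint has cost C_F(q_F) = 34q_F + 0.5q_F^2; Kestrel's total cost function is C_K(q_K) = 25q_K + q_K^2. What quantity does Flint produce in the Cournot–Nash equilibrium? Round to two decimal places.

15.27

Flint's profit: π_F = (93 - Q)q_F - (34q_F + (1/2)q_F²). Setting ∂π_F/∂q_F = 0: 59 - 3q_F - (q_K) = 0.
Kestrel's profit: π_K = (93 - Q)q_K - (25q_K + q_K²). Setting ∂π_K/∂q_K = 0: 68 - 4q_K - (q_F) = 0.
So q_F = (59 - q_K)/3 and q_K = (68 - q_F)/4.
Substituting one into the other gives q_F = 168/11 and q_K = 145/11.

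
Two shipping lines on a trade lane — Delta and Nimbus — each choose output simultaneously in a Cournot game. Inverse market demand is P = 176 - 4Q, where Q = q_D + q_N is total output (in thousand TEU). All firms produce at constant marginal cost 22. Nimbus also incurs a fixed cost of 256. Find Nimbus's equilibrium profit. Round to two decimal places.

Each firm earns π_i = (176 - 4Q)q_i - 22q_i.
First-order condition (treating rivals' output as given): 154 - 8q_i - 4q_j = 0.
With identical firms every q_j equals q_i, so q_j = q_i and 154 = 12q_i, giving q_i = 77/6.
Price P = 176 - 4·(77/3) = 220/3.
Nimbus's profit: (220/3 - 22)·(77/6) - 256 = 402.7778.

402.78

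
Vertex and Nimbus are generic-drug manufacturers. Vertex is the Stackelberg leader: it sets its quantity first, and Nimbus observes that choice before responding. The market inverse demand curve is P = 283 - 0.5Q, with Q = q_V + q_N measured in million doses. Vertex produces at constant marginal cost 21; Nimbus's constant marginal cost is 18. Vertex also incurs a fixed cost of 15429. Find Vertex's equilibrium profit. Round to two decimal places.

The follower Nimbus best-responds to any q_V: π_N = (283 - 0.5Q)q_N - 18q_N.
Follower FOC: 265 - (1/2)q_V - q_N = 0, so q_N(q_V) = (265 - (1/2)q_V).
Vertex substitutes q_N(q_V) into its own profit: π_V = q_V(283 - (1/2)q_V - (265 - (1/2)q_V)/2) - 21q_V = (301/2 - (1/4)q_V)q_V - 21q_V.
The leader's first-order condition 259/2 - (1/2)q_V = 0 yields q_V = 259.
Then q_N = (265 - (1/2)·259) = 271/2.
Price P = 283 - (1/2)·(789/2) = 343/4.
Vertex's profit: (343/4 - 21)·259 - 15429 = 1341.2500.

1341.25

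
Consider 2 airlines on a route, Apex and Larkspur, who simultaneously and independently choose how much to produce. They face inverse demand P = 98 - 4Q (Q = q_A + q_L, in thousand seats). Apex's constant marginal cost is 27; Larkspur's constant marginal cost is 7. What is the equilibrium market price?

44

Apex's profit: π_A = (98 - 4Q)q_A - (27q_A). Setting ∂π_A/∂q_A = 0: 71 - 8q_A - 4(q_L) = 0.
Larkspur's first-order condition: 91 - 8q_L - 4(q_A) = 0.
Rearranging gives the reaction functions q_A = (71 - 4q_L)/8 and q_L = (91 - 4q_A)/8.
Solving the pair: q_A = 17/4, q_L = 37/4.
Total output Q = 27/2, so price P = 98 - 4·(27/2) = 44.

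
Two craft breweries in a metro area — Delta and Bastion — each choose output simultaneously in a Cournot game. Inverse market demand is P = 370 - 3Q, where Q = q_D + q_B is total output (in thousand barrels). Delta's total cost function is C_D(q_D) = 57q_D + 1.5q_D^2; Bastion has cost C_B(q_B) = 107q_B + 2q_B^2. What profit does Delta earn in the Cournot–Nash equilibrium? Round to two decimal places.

Delta's profit: π_D = (370 - 3Q)q_D - (57q_D + (3/2)q_D²). Setting ∂π_D/∂q_D = 0: 313 - 9q_D - 3(q_B) = 0.
Bastion's profit: π_B = (370 - 3Q)q_B - (107q_B + 2q_B²). Setting ∂π_B/∂q_B = 0: 263 - 10q_B - 3(q_D) = 0.
Rearranging gives the reaction functions q_D = (313 - 3q_B)/9 and q_B = (263 - 3q_D)/10.
Solving the pair: q_D = 28.9012, q_B = 476/27.
Price P = 370 - 3·46.5309 = 230.4074.
Delta's profit: 230.4074·28.9012 - 57·28.9012 - (3/2)·28.9012² = 3758.7661.

3758.77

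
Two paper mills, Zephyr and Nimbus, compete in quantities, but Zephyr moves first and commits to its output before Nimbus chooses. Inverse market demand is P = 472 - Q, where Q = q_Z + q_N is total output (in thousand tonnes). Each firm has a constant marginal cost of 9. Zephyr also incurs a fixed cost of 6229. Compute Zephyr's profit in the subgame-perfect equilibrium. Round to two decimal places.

The follower Nimbus best-responds to any q_Z: π_N = (472 - Q)q_N - 9q_N.
∂π_N/∂q_N = 463 - q_Z - 2q_N = 0 gives the reaction function q_N = (463 - q_Z)/2.
Zephyr substitutes q_N(q_Z) into its own profit: π_Z = q_Z(472 - q_Z - (463 - q_Z)/2) - 9q_Z = (481/2 - (1/2)q_Z)q_Z - 9q_Z.
Leader FOC: 463/2 - q_Z = 0, so q_Z = 463/2.
Then q_N = (463 - 463/2)/2 = 463/4.
Price P = 472 - 1389/4 = 499/4.
Zephyr's profit: (499/4 - 9)·(463/2) - 6229 = 20567.1250.

20567.13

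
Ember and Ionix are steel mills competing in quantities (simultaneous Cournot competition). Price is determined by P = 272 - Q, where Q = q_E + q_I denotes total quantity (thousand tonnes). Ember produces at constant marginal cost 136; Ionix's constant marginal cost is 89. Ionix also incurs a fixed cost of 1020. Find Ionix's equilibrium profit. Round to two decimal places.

Ember's profit: π_E = (272 - Q)q_E - (136q_E). Setting ∂π_E/∂q_E = 0: 136 - 2q_E - (q_I) = 0.
Ionix's first-order condition: 183 - 2q_I - (q_E) = 0.
Best responses: q_E = (136 - q_I)/2, q_I = (183 - q_E)/2.
Substituting one into the other gives q_E = 89/3 and q_I = 230/3.
Price P = 272 - 319/3 = 497/3.
Ionix's profit: (497/3 - 89)·(230/3) - 1020 = 4857.7778.

4857.78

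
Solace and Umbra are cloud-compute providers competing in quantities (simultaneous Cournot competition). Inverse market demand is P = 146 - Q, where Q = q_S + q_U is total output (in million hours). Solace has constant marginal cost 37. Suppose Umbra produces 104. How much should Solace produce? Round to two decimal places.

2.50

With the rival's output fixed at 104, Solace's profit is π_S = (146 - 104 - q_S)q_S - (37q_S) = (42 - q_S)q_S - (37q_S).
∂π_S/∂q_S = 5 - 2q_S = 0, so q_S = 5/2.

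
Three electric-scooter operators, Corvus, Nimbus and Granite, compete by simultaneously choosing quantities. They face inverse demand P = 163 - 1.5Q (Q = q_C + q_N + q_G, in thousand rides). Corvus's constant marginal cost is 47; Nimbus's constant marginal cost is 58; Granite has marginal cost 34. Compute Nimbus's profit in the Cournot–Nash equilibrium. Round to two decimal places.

Corvus's profit: π_C = (163 - 1.5Q)q_C - (47q_C). Setting ∂π_C/∂q_C = 0: 116 - 3q_C - (3/2)(q_N + q_G) = 0.
Nimbus's first-order condition: 105 - 3q_N - (3/2)(q_C + q_G) = 0.
Granite's first-order condition: 129 - 3q_G - (3/2)(q_C + q_N) = 0.
Summing all 3 equations gives 350 − 6Q = 0, hence Q = 175/3.
Back-substituting: q_C = (116 − 175/2)/(3/2) = 19, q_N = (105 − 175/2)/(3/2) = 35/3, q_G = (129 − 175/2)/(3/2) = 83/3.
Price P = 163 - (3/2)·(175/3) = 151/2.
Nimbus's profit: (151/2 - 58)·(35/3) = 1225/6.

204.17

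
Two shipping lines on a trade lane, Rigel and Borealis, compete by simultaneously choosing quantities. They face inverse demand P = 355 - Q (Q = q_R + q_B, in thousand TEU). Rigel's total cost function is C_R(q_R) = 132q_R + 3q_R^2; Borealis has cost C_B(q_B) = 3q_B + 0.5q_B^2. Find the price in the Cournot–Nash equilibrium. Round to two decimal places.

228.48

Rigel's profit: π_R = (355 - Q)q_R - (132q_R + 3q_R²). Setting ∂π_R/∂q_R = 0: 223 - 8q_R - (q_B) = 0.
Borealis's profit: π_B = (355 - Q)q_B - (3q_B + (1/2)q_B²). Setting ∂π_B/∂q_B = 0: 352 - 3q_B - (q_R) = 0.
Rearranging gives the reaction functions q_R = (223 - q_B)/8 and q_B = (352 - q_R)/3.
Solving the pair: q_R = 317/23, q_B = 112.7391.
Total output Q = 126.5217, so price P = 355 - 126.5217 = 228.4783.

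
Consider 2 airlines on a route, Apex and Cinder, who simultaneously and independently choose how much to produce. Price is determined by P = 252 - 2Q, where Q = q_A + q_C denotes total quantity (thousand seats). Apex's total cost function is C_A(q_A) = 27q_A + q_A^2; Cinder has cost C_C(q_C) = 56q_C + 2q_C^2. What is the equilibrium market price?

155

Apex's profit: π_A = (252 - 2Q)q_A - (27q_A + q_A²). Setting ∂π_A/∂q_A = 0: 225 - 6q_A - 2(q_C) = 0.
Cinder's first-order condition: 196 - 8q_C - 2(q_A) = 0.
So q_A = (225 - 2q_C)/6 and q_C = (196 - 2q_A)/8.
Substituting one into the other gives q_A = 32 and q_C = 33/2.
Total output Q = 97/2, so price P = 252 - 2·(97/2) = 155.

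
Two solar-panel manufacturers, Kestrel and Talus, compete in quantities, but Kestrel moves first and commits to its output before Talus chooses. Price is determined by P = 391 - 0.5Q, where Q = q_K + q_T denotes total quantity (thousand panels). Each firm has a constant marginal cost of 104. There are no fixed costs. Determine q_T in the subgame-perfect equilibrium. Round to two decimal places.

The follower Talus best-responds to any q_K: π_T = (391 - 0.5Q)q_T - 104q_T.
∂π_T/∂q_T = 287 - (1/2)q_K - q_T = 0 gives the reaction function q_T = (287 - (1/2)q_K).
The leader anticipates this reaction. Substituting into P = 391 - 0.5Q gives P = 495/2 - (1/4)q_K, so π_K = (495/2 - (1/4)q_K)q_K - 104q_K.
The leader's first-order condition 287/2 - (1/2)q_K = 0 yields q_K = 287.
Then q_T = (287 - (1/2)·287) = 287/2.

143.50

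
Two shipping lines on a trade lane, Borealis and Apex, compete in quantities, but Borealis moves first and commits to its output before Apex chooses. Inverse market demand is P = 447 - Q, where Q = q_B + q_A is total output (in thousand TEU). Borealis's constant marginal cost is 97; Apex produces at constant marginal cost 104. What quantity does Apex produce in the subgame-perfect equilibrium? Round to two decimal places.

Solve by backward induction. Given q_B, the follower Apex maximises π_A = (447 - q_B - q_A)q_A - 104q_A.
Follower FOC: 343 - q_B - 2q_A = 0, so q_A(q_B) = (343 - q_B)/2.
Borealis substitutes q_A(q_B) into its own profit: π_B = q_B(447 - q_B - (343 - q_B)/2) - 97q_B = (551/2 - (1/2)q_B)q_B - 97q_B.
Maximising: ∂π_B/∂q_B = 357/2 - q_B = 0, giving q_B = 357/2.
Then q_A = (343 - 357/2)/2 = 329/4.

82.25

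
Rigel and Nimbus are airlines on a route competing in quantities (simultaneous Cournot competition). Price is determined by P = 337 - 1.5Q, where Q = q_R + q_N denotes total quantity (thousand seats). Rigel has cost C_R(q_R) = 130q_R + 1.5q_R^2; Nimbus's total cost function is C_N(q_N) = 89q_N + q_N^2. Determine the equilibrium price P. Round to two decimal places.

Rigel's profit: π_R = (337 - 1.5Q)q_R - (130q_R + (3/2)q_R²). Setting ∂π_R/∂q_R = 0: 207 - 6q_R - (3/2)(q_N) = 0.
Nimbus's first-order condition: 248 - 5q_N - (3/2)(q_R) = 0.
Best responses: q_R = (207 - (3/2)q_N)/6, q_N = (248 - (3/2)q_R)/5.
Solving the pair: q_R = 884/37, q_N = 1570/37.
Total output Q = 66.3243, so price P = 337 - (3/2)·66.3243 = 237.5135.

237.51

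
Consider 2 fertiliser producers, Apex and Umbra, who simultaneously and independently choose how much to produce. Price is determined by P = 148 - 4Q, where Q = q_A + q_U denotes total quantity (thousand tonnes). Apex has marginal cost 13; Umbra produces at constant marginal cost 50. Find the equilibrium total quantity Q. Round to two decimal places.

19.42

Apex's profit: π_A = (148 - 4Q)q_A - (13q_A). Setting ∂π_A/∂q_A = 0: 135 - 8q_A - 4(q_U) = 0.
Umbra's profit: π_U = (148 - 4Q)q_U - (50q_U). Setting ∂π_U/∂q_U = 0: 98 - 8q_U - 4(q_A) = 0.
Best responses: q_A = (135 - 4q_U)/8, q_U = (98 - 4q_A)/8.
Substituting one into the other gives q_A = 43/3 and q_U = 61/12.
Total output Q = 43/3 + 61/12 = 233/12.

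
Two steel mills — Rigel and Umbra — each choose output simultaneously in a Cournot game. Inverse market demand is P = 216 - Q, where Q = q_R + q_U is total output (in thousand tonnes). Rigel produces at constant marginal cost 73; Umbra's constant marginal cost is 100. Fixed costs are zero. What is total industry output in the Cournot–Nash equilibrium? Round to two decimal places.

Rigel's profit: π_R = (216 - Q)q_R - (73q_R). Setting ∂π_R/∂q_R = 0: 143 - 2q_R - (q_U) = 0.
Umbra's profit: π_U = (216 - Q)q_U - (100q_U). Setting ∂π_U/∂q_U = 0: 116 - 2q_U - (q_R) = 0.
So q_R = (143 - q_U)/2 and q_U = (116 - q_R)/2.
Solving the pair: q_R = 170/3, q_U = 89/3.
Total output Q = 170/3 + 89/3 = 259/3.

86.33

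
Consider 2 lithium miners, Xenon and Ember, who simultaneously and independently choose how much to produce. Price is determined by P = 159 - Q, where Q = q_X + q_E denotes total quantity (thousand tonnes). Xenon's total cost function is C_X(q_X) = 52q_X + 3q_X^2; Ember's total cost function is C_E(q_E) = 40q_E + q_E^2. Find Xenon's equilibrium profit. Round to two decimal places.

Xenon's profit: π_X = (159 - Q)q_X - (52q_X + 3q_X²). Setting ∂π_X/∂q_X = 0: 107 - 8q_X - (q_E) = 0.
Ember's profit: π_E = (159 - Q)q_E - (40q_E + q_E²). Setting ∂π_E/∂q_E = 0: 119 - 4q_E - (q_X) = 0.
So q_X = (107 - q_E)/8 and q_E = (119 - q_X)/4.
Solving the pair: q_X = 309/31, q_E = 845/31.
Price P = 159 - 1154/31 = 121.7742.
Xenon's profit: 121.7742·(309/31) - 52·(309/31) - 3(309/31)² = 397.4235.

397.42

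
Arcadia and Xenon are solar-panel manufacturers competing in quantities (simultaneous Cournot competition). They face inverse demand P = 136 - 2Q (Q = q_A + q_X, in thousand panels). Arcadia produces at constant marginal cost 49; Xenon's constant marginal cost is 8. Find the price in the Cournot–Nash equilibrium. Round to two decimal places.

Arcadia's profit: π_A = (136 - 2Q)q_A - (49q_A). Setting ∂π_A/∂q_A = 0: 87 - 4q_A - 2(q_X) = 0.
Xenon's profit: π_X = (136 - 2Q)q_X - (8q_X). Setting ∂π_X/∂q_X = 0: 128 - 4q_X - 2(q_A) = 0.
Rearranging gives the reaction functions q_A = (87 - 2q_X)/4 and q_X = (128 - 2q_A)/4.
Substituting one into the other gives q_A = 23/3 and q_X = 169/6.
Total output Q = 215/6, so price P = 136 - 2·(215/6) = 193/3.

64.33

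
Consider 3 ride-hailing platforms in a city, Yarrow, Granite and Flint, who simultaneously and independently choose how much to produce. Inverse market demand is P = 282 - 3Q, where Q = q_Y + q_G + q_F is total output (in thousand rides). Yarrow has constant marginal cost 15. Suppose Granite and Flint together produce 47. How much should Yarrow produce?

21

With rivals' combined output fixed at 47, Yarrow's profit is π_Y = (282 - 3·47 - 3q_Y)q_Y - (15q_Y) = (141 - 3q_Y)q_Y - (15q_Y).
∂π_Y/∂q_Y = 126 - 6q_Y = 0, so q_Y = 21.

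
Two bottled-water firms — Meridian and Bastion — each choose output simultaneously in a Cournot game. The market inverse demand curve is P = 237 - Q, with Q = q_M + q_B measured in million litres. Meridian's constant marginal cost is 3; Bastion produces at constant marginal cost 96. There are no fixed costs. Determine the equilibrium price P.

Meridian's profit: π_M = (237 - Q)q_M - (3q_M). Setting ∂π_M/∂q_M = 0: 234 - 2q_M - (q_B) = 0.
Bastion's first-order condition: 141 - 2q_B - (q_M) = 0.
Best responses: q_M = (234 - q_B)/2, q_B = (141 - q_M)/2.
Substituting one into the other gives q_M = 109 and q_B = 16.
Total output Q = 125, so price P = 237 - 125 = 112.

112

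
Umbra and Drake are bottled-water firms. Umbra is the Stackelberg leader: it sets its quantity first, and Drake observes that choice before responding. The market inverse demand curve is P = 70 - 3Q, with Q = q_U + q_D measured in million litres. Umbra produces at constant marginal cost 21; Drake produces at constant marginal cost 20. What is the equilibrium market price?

The follower Drake best-responds to any q_U: π_D = (70 - 3Q)q_D - 20q_D.
∂π_D/∂q_D = 50 - 3q_U - 6q_D = 0 gives the reaction function q_D = (50 - 3q_U)/6.
Umbra substitutes q_D(q_U) into its own profit: π_U = q_U(70 - 3q_U - (50 - 3q_U)/2) - 21q_U = (45 - (3/2)q_U)q_U - 21q_U.
The leader's first-order condition 24 - 3q_U = 0 yields q_U = 8.
Then q_D = (50 - 3·8)/6 = 13/3.
Total output Q = 37/3, so price P = 70 - 3·(37/3) = 33.

33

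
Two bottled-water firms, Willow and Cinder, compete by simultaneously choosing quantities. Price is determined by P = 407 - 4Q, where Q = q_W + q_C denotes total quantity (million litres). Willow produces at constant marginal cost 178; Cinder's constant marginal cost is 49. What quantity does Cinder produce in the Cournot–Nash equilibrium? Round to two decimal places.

Willow's profit: π_W = (407 - 4Q)q_W - (178q_W). Setting ∂π_W/∂q_W = 0: 229 - 8q_W - 4(q_C) = 0.
Cinder's first-order condition: 358 - 8q_C - 4(q_W) = 0.
So q_W = (229 - 4q_C)/8 and q_C = (358 - 4q_W)/8.
Solving the pair: q_W = 25/3, q_C = 487/12.

40.58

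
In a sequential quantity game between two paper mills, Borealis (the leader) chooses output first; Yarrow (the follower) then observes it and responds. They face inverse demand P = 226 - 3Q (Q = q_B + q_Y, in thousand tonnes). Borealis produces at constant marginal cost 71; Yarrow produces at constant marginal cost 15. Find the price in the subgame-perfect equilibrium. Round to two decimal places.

95.75

The follower Yarrow best-responds to any q_B: π_Y = (226 - 3Q)q_Y - 15q_Y.
∂π_Y/∂q_Y = 211 - 3q_B - 6q_Y = 0 gives the reaction function q_Y = (211 - 3q_B)/6.
The leader anticipates this reaction. Substituting into P = 226 - 3Q gives P = 241/2 - (3/2)q_B, so π_B = (241/2 - (3/2)q_B)q_B - 71q_B.
Maximising: ∂π_B/∂q_B = 99/2 - 3q_B = 0, giving q_B = 33/2.
Then q_Y = (211 - 3·(33/2))/6 = 323/12.
Total output Q = 521/12, so price P = 226 - 3·(521/12) = 383/4.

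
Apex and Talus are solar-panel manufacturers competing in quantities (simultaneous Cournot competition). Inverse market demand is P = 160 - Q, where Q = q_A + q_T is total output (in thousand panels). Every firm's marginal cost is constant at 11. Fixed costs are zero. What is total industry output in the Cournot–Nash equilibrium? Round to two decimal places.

A representative firm's profit is π_i = q_i(160 - Q) - 11q_i.
Setting ∂π_i/∂q_i = 0 with rivals' quantities fixed: 149 - 2q_i - q_j = 0.
With identical firms every q_j equals q_i, so q_j = q_i and 149 = 3q_i, giving q_i = 149/3.
Total output Q = 149/3 + 149/3 = 298/3.

99.33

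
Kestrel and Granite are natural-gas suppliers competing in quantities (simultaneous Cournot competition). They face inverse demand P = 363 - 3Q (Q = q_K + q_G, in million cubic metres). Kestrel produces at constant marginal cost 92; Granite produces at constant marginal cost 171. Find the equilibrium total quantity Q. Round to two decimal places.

Kestrel's profit: π_K = (363 - 3Q)q_K - (92q_K). Setting ∂π_K/∂q_K = 0: 271 - 6q_K - 3(q_G) = 0.
Granite's profit: π_G = (363 - 3Q)q_G - (171q_G). Setting ∂π_G/∂q_G = 0: 192 - 6q_G - 3(q_K) = 0.
So q_K = (271 - 3q_G)/6 and q_G = (192 - 3q_K)/6.
Substituting one into the other gives q_K = 350/9 and q_G = 113/9.
Total output Q = 350/9 + 113/9 = 463/9.

51.44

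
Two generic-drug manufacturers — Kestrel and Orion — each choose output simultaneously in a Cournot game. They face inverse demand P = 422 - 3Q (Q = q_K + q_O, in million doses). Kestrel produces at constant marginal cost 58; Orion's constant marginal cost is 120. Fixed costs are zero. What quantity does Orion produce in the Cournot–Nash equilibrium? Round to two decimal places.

Kestrel's profit: π_K = (422 - 3Q)q_K - (58q_K). Setting ∂π_K/∂q_K = 0: 364 - 6q_K - 3(q_O) = 0.
Orion's profit: π_O = (422 - 3Q)q_O - (120q_O). Setting ∂π_O/∂q_O = 0: 302 - 6q_O - 3(q_K) = 0.
So q_K = (364 - 3q_O)/6 and q_O = (302 - 3q_K)/6.
Substituting one into the other gives q_K = 142/3 and q_O = 80/3.

26.67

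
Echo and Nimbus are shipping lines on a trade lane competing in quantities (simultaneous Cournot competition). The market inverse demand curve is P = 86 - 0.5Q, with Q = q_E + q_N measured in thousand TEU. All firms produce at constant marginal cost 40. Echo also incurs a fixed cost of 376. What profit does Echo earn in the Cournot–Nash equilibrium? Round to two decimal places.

A representative firm's profit is π_i = q_i(86 - 0.5Q) - 40q_i.
First-order condition (treating rivals' output as given): 46 - q_i - (1/2)q_j = 0.
By symmetry each firm produces the same amount; substituting q_j = q_i yields q_i = 46/(3/2) = 92/3.
Price P = 86 - (1/2)·(184/3) = 166/3.
Echo's profit: (166/3 - 40)·(92/3) - 376 = 848/9.

94.22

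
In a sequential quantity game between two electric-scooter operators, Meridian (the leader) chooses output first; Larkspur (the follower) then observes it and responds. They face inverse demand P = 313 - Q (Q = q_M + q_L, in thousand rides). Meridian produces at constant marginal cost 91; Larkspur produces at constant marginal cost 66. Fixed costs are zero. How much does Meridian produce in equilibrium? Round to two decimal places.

98.50

Solve by backward induction. Given q_M, the follower Larkspur maximises π_L = (313 - q_M - q_L)q_L - 66q_L.
Follower FOC: 247 - q_M - 2q_L = 0, so q_L(q_M) = (247 - q_M)/2.
Meridian substitutes q_L(q_M) into its own profit: π_M = q_M(313 - q_M - (247 - q_M)/2) - 91q_M = (379/2 - (1/2)q_M)q_M - 91q_M.
Maximising: ∂π_M/∂q_M = 197/2 - q_M = 0, giving q_M = 197/2.
Then q_L = (247 - 197/2)/2 = 297/4.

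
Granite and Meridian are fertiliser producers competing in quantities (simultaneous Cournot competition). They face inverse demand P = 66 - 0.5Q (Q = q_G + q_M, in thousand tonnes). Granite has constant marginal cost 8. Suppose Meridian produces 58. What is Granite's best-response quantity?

With the rival's output fixed at 58, Granite's profit is π_G = (66 - (1/2)·58 - (1/2)q_G)q_G - (8q_G) = (37 - (1/2)q_G)q_G - (8q_G).
∂π_G/∂q_G = 29 - q_G = 0, so q_G = 29.

29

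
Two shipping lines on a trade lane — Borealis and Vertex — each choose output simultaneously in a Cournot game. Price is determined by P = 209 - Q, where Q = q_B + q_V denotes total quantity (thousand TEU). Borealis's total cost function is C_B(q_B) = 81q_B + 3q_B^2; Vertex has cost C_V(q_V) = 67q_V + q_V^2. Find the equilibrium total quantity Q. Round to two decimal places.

Borealis's profit: π_B = (209 - Q)q_B - (81q_B + 3q_B²). Setting ∂π_B/∂q_B = 0: 128 - 8q_B - (q_V) = 0.
Vertex's profit: π_V = (209 - Q)q_V - (67q_V + q_V²). Setting ∂π_V/∂q_V = 0: 142 - 4q_V - (q_B) = 0.
So q_B = (128 - q_V)/8 and q_V = (142 - q_B)/4.
Substituting one into the other gives q_B = 370/31 and q_V = 1008/31.
Total output Q = 370/31 + 1008/31 = 1378/31.

44.45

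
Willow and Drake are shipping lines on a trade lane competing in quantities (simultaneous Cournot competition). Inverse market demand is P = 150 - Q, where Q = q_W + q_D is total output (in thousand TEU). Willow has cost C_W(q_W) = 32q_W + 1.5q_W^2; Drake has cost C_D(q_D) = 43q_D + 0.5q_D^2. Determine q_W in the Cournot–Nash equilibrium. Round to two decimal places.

17.64

Willow's profit: π_W = (150 - Q)q_W - (32q_W + (3/2)q_W²). Setting ∂π_W/∂q_W = 0: 118 - 5q_W - (q_D) = 0.
Drake's first-order condition: 107 - 3q_D - (q_W) = 0.
So q_W = (118 - q_D)/5 and q_D = (107 - q_W)/3.
Substituting one into the other gives q_W = 247/14 and q_D = 417/14.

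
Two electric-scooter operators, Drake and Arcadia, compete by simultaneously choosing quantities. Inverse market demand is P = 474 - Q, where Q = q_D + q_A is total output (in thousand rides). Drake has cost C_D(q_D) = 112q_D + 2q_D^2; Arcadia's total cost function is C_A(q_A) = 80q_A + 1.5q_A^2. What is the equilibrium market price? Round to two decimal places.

Drake's profit: π_D = (474 - Q)q_D - (112q_D + 2q_D²). Setting ∂π_D/∂q_D = 0: 362 - 6q_D - (q_A) = 0.
Arcadia's profit: π_A = (474 - Q)q_A - (80q_A + (3/2)q_A²). Setting ∂π_A/∂q_A = 0: 394 - 5q_A - (q_D) = 0.
So q_D = (362 - q_A)/6 and q_A = (394 - q_D)/5.
Substituting one into the other gives q_D = 1416/29 and q_A = 69.0345.
Total output Q = 117.8621, so price P = 474 - 117.8621 = 356.1379.

356.14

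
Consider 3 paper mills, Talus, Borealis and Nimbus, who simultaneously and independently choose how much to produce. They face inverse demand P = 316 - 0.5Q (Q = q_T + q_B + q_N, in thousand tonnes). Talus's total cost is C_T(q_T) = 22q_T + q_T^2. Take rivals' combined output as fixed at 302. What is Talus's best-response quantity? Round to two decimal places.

47.67

With rivals' combined output fixed at 302, Talus's profit is π_T = (316 - (1/2)·302 - (1/2)q_T)q_T - (22q_T + q_T²) = (165 - (1/2)q_T)q_T - (22q_T + q_T²).
∂π_T/∂q_T = 143 - 3q_T = 0, so q_T = 143/3.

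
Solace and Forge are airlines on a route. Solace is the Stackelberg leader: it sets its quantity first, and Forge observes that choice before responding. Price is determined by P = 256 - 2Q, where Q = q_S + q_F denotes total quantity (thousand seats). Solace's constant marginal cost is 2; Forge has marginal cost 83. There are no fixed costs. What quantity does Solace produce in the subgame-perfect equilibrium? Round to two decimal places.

The follower Forge best-responds to any q_S: π_F = (256 - 2Q)q_F - 83q_F.
Setting the follower's marginal profit to zero, 173 - 2q_S - 4q_F = 0, i.e. q_F = (173 - 2q_S)/4.
Solace substitutes q_F(q_S) into its own profit: π_S = q_S(256 - 2q_S - (173 - 2q_S)/2) - 2q_S = (339/2 - q_S)q_S - 2q_S.
The leader's first-order condition 335/2 - 2q_S = 0 yields q_S = 335/4.
Then q_F = (173 - 2·(335/4))/4 = 11/8.

83.75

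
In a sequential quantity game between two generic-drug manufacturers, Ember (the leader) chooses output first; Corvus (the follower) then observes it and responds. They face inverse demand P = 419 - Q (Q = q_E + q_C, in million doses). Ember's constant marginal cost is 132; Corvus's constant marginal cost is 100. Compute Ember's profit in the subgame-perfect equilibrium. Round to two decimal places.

8128.13

The follower Corvus best-responds to any q_E: π_C = (419 - Q)q_C - 100q_C.
∂π_C/∂q_C = 319 - q_E - 2q_C = 0 gives the reaction function q_C = (319 - q_E)/2.
Ember substitutes q_C(q_E) into its own profit: π_E = q_E(419 - q_E - (319 - q_E)/2) - 132q_E = (519/2 - (1/2)q_E)q_E - 132q_E.
Leader FOC: 255/2 - q_E = 0, so q_E = 255/2.
Then q_C = (319 - 255/2)/2 = 383/4.
Price P = 419 - 893/4 = 783/4.
Ember's profit: (783/4 - 132)·(255/2) = 8128.1250.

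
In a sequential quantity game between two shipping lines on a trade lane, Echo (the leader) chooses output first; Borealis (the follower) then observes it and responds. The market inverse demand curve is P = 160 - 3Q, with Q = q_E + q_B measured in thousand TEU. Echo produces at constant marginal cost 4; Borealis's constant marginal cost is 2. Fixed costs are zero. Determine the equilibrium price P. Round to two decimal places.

The follower Borealis best-responds to any q_E: π_B = (160 - 3Q)q_B - 2q_B.
Setting the follower's marginal profit to zero, 158 - 3q_E - 6q_B = 0, i.e. q_B = (158 - 3q_E)/6.
The leader anticipates this reaction. Substituting into P = 160 - 3Q gives P = 81 - (3/2)q_E, so π_E = (81 - (3/2)q_E)q_E - 4q_E.
The leader's first-order condition 77 - 3q_E = 0 yields q_E = 77/3.
Then q_B = (158 - 3·(77/3))/6 = 27/2.
Total output Q = 235/6, so price P = 160 - 3·(235/6) = 85/2.

42.50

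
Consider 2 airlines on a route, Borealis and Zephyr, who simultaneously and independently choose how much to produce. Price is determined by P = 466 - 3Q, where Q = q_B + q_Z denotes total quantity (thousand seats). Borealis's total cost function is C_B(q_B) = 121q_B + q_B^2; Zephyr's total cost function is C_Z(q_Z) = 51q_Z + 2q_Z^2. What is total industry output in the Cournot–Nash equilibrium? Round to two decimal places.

Borealis's profit: π_B = (466 - 3Q)q_B - (121q_B + q_B²). Setting ∂π_B/∂q_B = 0: 345 - 8q_B - 3(q_Z) = 0.
Zephyr's profit: π_Z = (466 - 3Q)q_Z - (51q_Z + 2q_Z²). Setting ∂π_Z/∂q_Z = 0: 415 - 10q_Z - 3(q_B) = 0.
Best responses: q_B = (345 - 3q_Z)/8, q_Z = (415 - 3q_B)/10.
Solving the pair: q_B = 31.0563, q_Z = 32.1831.
Total output Q = 31.0563 + 32.1831 = 63.2394.

63.24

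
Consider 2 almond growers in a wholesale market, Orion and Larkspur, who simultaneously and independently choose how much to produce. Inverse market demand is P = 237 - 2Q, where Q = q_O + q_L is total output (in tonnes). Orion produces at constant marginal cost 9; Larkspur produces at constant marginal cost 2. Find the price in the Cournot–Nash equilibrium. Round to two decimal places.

82.67

Orion's profit: π_O = (237 - 2Q)q_O - (9q_O). Setting ∂π_O/∂q_O = 0: 228 - 4q_O - 2(q_L) = 0.
Larkspur's profit: π_L = (237 - 2Q)q_L - (2q_L). Setting ∂π_L/∂q_L = 0: 235 - 4q_L - 2(q_O) = 0.
Rearranging gives the reaction functions q_O = (228 - 2q_L)/4 and q_L = (235 - 2q_O)/4.
Solving the pair: q_O = 221/6, q_L = 121/3.
Total output Q = 463/6, so price P = 237 - 2·(463/6) = 248/3.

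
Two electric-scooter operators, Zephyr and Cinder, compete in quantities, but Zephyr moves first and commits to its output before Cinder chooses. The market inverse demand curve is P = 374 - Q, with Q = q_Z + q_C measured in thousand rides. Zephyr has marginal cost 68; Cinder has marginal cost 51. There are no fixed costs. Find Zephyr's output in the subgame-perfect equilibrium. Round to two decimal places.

The follower Cinder best-responds to any q_Z: π_C = (374 - Q)q_C - 51q_C.
Setting the follower's marginal profit to zero, 323 - q_Z - 2q_C = 0, i.e. q_C = (323 - q_Z)/2.
The leader anticipates this reaction. Substituting into P = 374 - Q gives P = 425/2 - (1/2)q_Z, so π_Z = (425/2 - (1/2)q_Z)q_Z - 68q_Z.
Leader FOC: 289/2 - q_Z = 0, so q_Z = 289/2.
Then q_C = (323 - 289/2)/2 = 357/4.

144.50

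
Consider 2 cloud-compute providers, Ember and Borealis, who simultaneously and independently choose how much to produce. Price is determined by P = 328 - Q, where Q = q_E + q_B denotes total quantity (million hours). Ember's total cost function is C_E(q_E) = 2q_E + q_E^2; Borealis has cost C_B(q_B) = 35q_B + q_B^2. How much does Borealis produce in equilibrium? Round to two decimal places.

Ember's profit: π_E = (328 - Q)q_E - (2q_E + q_E²). Setting ∂π_E/∂q_E = 0: 326 - 4q_E - (q_B) = 0.
Borealis's first-order condition: 293 - 4q_B - (q_E) = 0.
So q_E = (326 - q_B)/4 and q_B = (293 - q_E)/4.
Solving the pair: q_E = 337/5, q_B = 282/5.

56.40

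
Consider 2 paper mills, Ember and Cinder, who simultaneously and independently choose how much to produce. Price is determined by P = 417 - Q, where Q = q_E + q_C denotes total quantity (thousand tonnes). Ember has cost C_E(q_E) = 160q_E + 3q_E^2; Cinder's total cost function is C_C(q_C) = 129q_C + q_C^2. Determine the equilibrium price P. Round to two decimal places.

327.10

Ember's profit: π_E = (417 - Q)q_E - (160q_E + 3q_E²). Setting ∂π_E/∂q_E = 0: 257 - 8q_E - (q_C) = 0.
Cinder's profit: π_C = (417 - Q)q_C - (129q_C + q_C²). Setting ∂π_C/∂q_C = 0: 288 - 4q_C - (q_E) = 0.
So q_E = (257 - q_C)/8 and q_C = (288 - q_E)/4.
Substituting one into the other gives q_E = 740/31 and q_C = 66.0323.
Total output Q = 89.9032, so price P = 417 - 89.9032 = 327.0968.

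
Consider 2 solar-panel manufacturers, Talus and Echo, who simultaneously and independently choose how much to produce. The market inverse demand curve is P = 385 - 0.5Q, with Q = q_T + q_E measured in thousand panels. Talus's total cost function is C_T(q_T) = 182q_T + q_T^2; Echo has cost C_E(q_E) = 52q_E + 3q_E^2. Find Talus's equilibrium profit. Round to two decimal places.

5482.72

Talus's profit: π_T = (385 - 0.5Q)q_T - (182q_T + q_T²). Setting ∂π_T/∂q_T = 0: 203 - 3q_T - (1/2)(q_E) = 0.
Echo's profit: π_E = (385 - 0.5Q)q_E - (52q_E + 3q_E²). Setting ∂π_E/∂q_E = 0: 333 - 7q_E - (1/2)(q_T) = 0.
So q_T = (203 - (1/2)q_E)/3 and q_E = (333 - (1/2)q_T)/7.
Solving the pair: q_T = 60.4578, q_E = 43.2530.
Price P = 385 - (1/2)·103.7108 = 333.1446.
Talus's profit: 333.1446·60.4578 - 182·60.4578 - 60.4578² = 5482.7241.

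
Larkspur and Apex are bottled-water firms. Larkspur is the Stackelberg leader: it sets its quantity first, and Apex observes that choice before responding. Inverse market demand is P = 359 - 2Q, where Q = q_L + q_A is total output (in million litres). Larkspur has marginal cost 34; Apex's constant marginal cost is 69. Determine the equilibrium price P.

The follower Apex best-responds to any q_L: π_A = (359 - 2Q)q_A - 69q_A.
Follower FOC: 290 - 2q_L - 4q_A = 0, so q_A(q_L) = (290 - 2q_L)/4.
The leader anticipates this reaction. Substituting into P = 359 - 2Q gives P = 214 - q_L, so π_L = (214 - q_L)q_L - 34q_L.
Leader FOC: 180 - 2q_L = 0, so q_L = 90.
Then q_A = (290 - 2·90)/4 = 55/2.
Total output Q = 235/2, so price P = 359 - 2·(235/2) = 124.

124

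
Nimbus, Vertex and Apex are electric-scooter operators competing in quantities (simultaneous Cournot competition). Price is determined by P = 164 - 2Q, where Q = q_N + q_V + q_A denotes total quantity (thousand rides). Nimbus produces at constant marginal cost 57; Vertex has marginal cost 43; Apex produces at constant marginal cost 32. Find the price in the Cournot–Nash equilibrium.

74

Nimbus's profit: π_N = (164 - 2Q)q_N - (57q_N). Setting ∂π_N/∂q_N = 0: 107 - 4q_N - 2(q_V + q_A) = 0.
Vertex's profit: π_V = (164 - 2Q)q_V - (43q_V). Setting ∂π_V/∂q_V = 0: 121 - 4q_V - 2(q_N + q_A) = 0.
Apex's first-order condition: 132 - 4q_A - 2(q_N + q_V) = 0.
Summing all 3 equations gives 360 − 8Q = 0, hence Q = 45.
Back-substituting: q_N = (107 − 90)/2 = 17/2, q_V = (121 − 90)/2 = 31/2, q_A = (132 − 90)/2 = 21.
Total output Q = 45, so price P = 164 - 2·45 = 74.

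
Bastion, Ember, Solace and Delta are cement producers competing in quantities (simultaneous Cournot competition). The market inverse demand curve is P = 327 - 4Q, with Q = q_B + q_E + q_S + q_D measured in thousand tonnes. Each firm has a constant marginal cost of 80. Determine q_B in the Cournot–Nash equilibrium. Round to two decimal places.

A representative firm's profit is π_i = q_i(327 - 4Q) - 80q_i.
First-order condition (treating rivals' output as given): 247 - 8q_i - 4·Σ_{j≠i} q_j = 0.
With identical firms every q_j equals q_i, so Σ_{j≠i} q_j = 3q_i and 247 = 20q_i, giving q_i = 247/20.

12.35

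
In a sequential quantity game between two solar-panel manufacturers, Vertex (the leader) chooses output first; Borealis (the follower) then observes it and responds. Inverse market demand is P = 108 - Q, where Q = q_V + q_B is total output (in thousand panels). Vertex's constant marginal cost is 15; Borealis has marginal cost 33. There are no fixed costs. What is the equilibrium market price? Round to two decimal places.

42.75

Solve by backward induction. Given q_V, the follower Borealis maximises π_B = (108 - q_V - q_B)q_B - 33q_B.
Follower FOC: 75 - q_V - 2q_B = 0, so q_B(q_V) = (75 - q_V)/2.
The leader anticipates this reaction. Substituting into P = 108 - Q gives P = 141/2 - (1/2)q_V, so π_V = (141/2 - (1/2)q_V)q_V - 15q_V.
The leader's first-order condition 111/2 - q_V = 0 yields q_V = 111/2.
Then q_B = (75 - 111/2)/2 = 39/4.
Total output Q = 261/4, so price P = 108 - 261/4 = 171/4.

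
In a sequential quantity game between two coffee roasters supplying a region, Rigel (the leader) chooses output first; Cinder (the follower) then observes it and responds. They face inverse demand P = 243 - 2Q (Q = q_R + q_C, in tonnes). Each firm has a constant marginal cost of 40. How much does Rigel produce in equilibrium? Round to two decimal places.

50.75

The follower Cinder best-responds to any q_R: π_C = (243 - 2Q)q_C - 40q_C.
Follower FOC: 203 - 2q_R - 4q_C = 0, so q_C(q_R) = (203 - 2q_R)/4.
Rigel substitutes q_C(q_R) into its own profit: π_R = q_R(243 - 2q_R - (203 - 2q_R)/2) - 40q_R = (283/2 - q_R)q_R - 40q_R.
The leader's first-order condition 203/2 - 2q_R = 0 yields q_R = 203/4.
Then q_C = (203 - 2·(203/4))/4 = 203/8.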